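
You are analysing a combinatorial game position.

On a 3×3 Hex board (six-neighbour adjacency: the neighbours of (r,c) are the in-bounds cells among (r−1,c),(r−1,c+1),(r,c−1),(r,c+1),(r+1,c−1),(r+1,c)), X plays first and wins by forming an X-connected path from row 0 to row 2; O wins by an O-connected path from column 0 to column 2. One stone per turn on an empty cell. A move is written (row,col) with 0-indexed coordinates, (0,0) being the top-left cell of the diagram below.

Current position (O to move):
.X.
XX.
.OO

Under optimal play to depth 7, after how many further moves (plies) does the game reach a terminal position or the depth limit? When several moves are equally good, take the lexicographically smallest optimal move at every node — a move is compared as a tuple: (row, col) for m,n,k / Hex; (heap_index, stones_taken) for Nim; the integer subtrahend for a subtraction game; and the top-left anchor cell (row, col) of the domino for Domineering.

PV length from [.X./XX./.OO]: 1 ply

[.X./XX./.OO] O move#1: (0,0):-1/OX./XX./.OO, (0,2):-1/.XO/XX./.OO, (1,2):-1/.X./XXO/.OO, (2,0):+1/.X./XX./OOO*
[.X./XX./OOO] end (terminal -1, X#2); searched .X./XX./.OO to 7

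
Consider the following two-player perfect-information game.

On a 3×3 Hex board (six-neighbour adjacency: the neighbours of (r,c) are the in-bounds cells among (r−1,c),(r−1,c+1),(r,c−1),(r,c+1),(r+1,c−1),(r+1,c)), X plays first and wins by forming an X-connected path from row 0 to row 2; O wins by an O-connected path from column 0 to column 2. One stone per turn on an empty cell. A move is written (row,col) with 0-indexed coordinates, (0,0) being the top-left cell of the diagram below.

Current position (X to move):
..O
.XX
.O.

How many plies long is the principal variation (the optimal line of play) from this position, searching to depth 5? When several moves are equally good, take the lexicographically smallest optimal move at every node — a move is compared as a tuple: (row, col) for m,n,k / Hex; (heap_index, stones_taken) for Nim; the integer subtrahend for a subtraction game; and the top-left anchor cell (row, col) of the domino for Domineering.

PV length from [..O/.XX/.O.]: 5 plies

[..O/.XX/.O.] X move#1: (0,0):+1/X.O/.XX/.O.*, (0,1):+1/.XO/.XX/.O., (1,0):+1/..O/XXX/.O., (2,0):-1/..O/.XX/XO., (2,2):-1/..O/.XX/.OX
[X.O/.XX/.O.] O move#2: (0,1):-1/XOO/.XX/.O.*, (1,0):-1/X.O/OXX/.O., (2,0):-1/X.O/.XX/OO., (2,2):-1/X.O/.XX/.OO
[XOO/.XX/.O.] X move#3: (1,0):+1/XOO/XXX/.O.*, (2,0):-1/XOO/.XX/XO., (2,2):-1/XOO/.XX/.OX
[XOO/XXX/.O.] O move#4: (2,0):-1/XOO/XXX/OO.*, (2,2):-1/XOO/XXX/.OO
[XOO/XXX/OO.] X move#5: (2,2):+1/XOO/XXX/OOX*
[XOO/XXX/OOX] end (terminal -1, O#6); searched ..O/.XX/.O. to 5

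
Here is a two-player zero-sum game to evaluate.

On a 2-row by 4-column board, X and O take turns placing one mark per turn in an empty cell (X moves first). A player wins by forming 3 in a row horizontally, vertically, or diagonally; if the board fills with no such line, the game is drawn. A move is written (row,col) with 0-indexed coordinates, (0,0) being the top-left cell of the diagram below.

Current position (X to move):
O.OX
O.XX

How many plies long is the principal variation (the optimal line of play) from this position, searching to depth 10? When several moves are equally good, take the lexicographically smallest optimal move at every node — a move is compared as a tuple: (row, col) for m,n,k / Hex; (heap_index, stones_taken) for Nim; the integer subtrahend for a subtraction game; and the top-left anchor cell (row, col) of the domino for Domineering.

PV length from [O.OX/O.XX]: 1 ply

[O.OX/O.XX] X move#1: (0,1):+0/OXOX/O.XX, (1,1):+1/O.OX/OXXX*
[O.OX/OXXX] end (terminal -1, O#2); searched O.OX/O.XX to 10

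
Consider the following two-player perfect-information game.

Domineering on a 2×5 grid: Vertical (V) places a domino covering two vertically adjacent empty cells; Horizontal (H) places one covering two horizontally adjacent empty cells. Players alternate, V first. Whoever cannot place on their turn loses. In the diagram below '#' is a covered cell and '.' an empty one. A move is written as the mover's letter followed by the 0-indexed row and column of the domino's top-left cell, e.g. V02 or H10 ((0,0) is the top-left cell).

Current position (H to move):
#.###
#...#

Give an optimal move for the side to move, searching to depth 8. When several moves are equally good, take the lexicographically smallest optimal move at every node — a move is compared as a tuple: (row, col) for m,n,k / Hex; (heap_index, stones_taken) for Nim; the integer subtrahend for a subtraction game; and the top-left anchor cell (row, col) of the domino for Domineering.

H's best at [#.###/#...#]: H11

p1 H@[#.###/#...#]: H11[#.###/###.#]+1* H12[#.###/#.###]-1
p2 V@[#.###/###.#] terminal -1; root [#.###/#...#] d8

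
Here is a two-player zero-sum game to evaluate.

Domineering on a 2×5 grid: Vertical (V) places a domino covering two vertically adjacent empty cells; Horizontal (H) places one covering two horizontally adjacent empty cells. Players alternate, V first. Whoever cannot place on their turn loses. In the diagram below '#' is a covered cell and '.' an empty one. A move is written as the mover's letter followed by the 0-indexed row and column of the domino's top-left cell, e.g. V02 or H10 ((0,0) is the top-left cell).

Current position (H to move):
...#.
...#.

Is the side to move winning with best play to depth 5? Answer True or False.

ply 1, H at ...#./...#. | H00=-1→##.#./...#.*; H01=-1→.###./...#.; H10=-1→...#./##.#.; H11=-1→...#./.###.
ply 2, V at ##.#./...#. | V02=+1→####./..##.*; V04=-1→##.##/...##
ply 3, H at ####./..##. | H10=-1→####./####.*
ply 4, V at ####./####. | V04=+1→#####/#####*
ply 5: #####/##### is terminal -1 (H); from ...#./...#. depth 5

H winning at [...#./...#.]: False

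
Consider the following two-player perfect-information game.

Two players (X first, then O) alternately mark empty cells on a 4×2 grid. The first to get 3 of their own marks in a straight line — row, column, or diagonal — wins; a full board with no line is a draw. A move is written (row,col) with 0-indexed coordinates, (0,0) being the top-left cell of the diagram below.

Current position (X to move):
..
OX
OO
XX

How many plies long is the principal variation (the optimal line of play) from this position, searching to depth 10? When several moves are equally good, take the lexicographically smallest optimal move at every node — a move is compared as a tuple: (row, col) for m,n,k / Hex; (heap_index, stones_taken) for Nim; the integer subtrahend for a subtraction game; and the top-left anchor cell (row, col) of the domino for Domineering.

PV length from [../OX/OO/XX]: 2 plies

p1 X@[../OX/OO/XX]: (0,0)[X./OX/OO/XX]+0* (0,1)[.X/OX/OO/XX]-1
p2 O@[X./OX/OO/XX]: (0,1)[XO/OX/OO/XX]+0*
p3 X@[XO/OX/OO/XX] terminal +0; root [../OX/OO/XX] d10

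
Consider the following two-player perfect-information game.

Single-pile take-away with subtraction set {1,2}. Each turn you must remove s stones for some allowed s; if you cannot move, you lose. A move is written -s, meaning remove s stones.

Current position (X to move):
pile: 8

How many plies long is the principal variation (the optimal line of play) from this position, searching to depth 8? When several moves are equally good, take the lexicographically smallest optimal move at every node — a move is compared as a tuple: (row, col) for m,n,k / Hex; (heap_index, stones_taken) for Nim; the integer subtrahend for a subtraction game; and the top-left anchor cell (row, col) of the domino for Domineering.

PV length from [8]: 5 plies

ply 1, X at 8 | -1=-1→7; -2=+1→6*
ply 2, O at 6 | -1=-1→5*; -2=-1→4
ply 3, X at 5 | -1=-1→4; -2=+1→3*
ply 4, O at 3 | -1=-1→2*; -2=-1→1
ply 5, X at 2 | -1=-1→1; -2=+1→0*
ply 6: 0 is terminal -1 (O); from 8 depth 8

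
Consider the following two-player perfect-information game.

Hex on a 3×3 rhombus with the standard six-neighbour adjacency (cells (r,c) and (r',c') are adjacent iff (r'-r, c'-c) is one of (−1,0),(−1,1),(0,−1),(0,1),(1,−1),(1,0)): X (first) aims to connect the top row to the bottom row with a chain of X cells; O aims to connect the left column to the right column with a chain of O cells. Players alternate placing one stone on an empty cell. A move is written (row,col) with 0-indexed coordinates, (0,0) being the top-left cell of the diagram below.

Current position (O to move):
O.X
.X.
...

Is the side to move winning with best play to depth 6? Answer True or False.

O winning at [O.X/.X./...]: False

[O.X/.X./...] O move#1: (0,1):-1/OOX/.X./...*, (1,0):-1/O.X/OX./..., (1,2):-1/O.X/.XO/..., (2,0):-1/O.X/.X./O.., (2,1):-1/O.X/.X./.O., (2,2):-1/O.X/.X./..O
[OOX/.X./...] X move#2: (1,0):+1/OOX/XX./...*, (1,2):+1/OOX/.XX/..., (2,0):+1/OOX/.X./X.., (2,1):+1/OOX/.X./.X., (2,2):+1/OOX/.X./..X
[OOX/XX./...] O move#3: (1,2):-1/OOX/XXO/...*, (2,0):-1/OOX/XX./O.., (2,1):-1/OOX/XX./.O., (2,2):-1/OOX/XX./..O
[OOX/XXO/...] X move#4: (2,0):+1/OOX/XXO/X..*, (2,1):+1/OOX/XXO/.X., (2,2):+1/OOX/XXO/..X
[OOX/XXO/X..] end (terminal -1, O#5); searched O.X/.X./... to 6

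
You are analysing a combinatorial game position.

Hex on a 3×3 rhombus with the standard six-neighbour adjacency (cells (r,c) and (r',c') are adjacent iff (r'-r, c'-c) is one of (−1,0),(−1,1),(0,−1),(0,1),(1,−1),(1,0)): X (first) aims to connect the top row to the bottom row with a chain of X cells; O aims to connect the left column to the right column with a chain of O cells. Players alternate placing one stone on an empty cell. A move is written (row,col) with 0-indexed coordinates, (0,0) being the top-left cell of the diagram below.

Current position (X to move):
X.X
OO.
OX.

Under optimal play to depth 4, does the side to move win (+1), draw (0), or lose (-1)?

value(X.X/OO./OX., X) = +1

p1 X@[X.X/OO./OX.]: (0,1)[XXX/OO./OX.]-1 (1,2)[X.X/OOX/OX.]+1* (2,2)[X.X/OO./OXX]-1
p2 O@[X.X/OOX/OX.] terminal -1; root [X.X/OO./OX.] d4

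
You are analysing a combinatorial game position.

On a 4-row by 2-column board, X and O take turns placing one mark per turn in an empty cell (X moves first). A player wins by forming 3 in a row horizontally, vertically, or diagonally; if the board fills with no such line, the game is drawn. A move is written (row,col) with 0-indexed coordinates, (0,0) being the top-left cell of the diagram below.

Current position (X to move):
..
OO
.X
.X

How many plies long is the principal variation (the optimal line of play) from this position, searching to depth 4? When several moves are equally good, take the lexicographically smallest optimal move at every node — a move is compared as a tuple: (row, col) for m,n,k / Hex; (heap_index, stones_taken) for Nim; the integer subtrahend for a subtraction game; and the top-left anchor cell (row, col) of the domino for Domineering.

ply 1, X at ../OO/.X/.X | (0,0)=+0→X./OO/.X/.X*; (0,1)=-1→.X/OO/.X/.X; (2,0)=+0→../OO/XX/.X; (3,0)=+0→../OO/.X/XX
ply 2, O at X./OO/.X/.X | (0,1)=+0→XO/OO/.X/.X*; (2,0)=+0→X./OO/OX/.X; (3,0)=+0→X./OO/.X/OX
ply 3, X at XO/OO/.X/.X | (2,0)=+0→XO/OO/XX/.X*; (3,0)=+0→XO/OO/.X/XX
ply 4, O at XO/OO/XX/.X | (3,0)=+0→XO/OO/XX/OX*
ply 5: XO/OO/XX/OX is terminal +0 (X); from ../OO/.X/.X depth 4

PV length from [../OO/.X/.X]: 4 plies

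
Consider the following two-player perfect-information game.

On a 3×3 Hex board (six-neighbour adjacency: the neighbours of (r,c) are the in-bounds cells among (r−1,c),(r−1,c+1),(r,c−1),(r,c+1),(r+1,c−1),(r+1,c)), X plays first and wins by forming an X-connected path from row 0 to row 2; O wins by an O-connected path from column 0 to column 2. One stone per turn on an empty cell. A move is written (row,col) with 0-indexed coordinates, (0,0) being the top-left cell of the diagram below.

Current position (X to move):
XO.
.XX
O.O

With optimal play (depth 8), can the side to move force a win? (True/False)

X winning at [XO./.XX/O.O]: True

[XO./.XX/O.O] X move#1: (0,2):-1/XOX/.XX/O.O, (1,0):-1/XO./XXX/O.O, (2,1):+1/XO./.XX/OXO*
[XO./.XX/OXO] O move#2: (0,2):-1/XOO/.XX/OXO*, (1,0):-1/XO./OXX/OXO
[XOO/.XX/OXO] X move#3: (1,0):+1/XOO/XXX/OXO*
[XOO/XXX/OXO] end (terminal -1, O#4); searched XO./.XX/O.O to 8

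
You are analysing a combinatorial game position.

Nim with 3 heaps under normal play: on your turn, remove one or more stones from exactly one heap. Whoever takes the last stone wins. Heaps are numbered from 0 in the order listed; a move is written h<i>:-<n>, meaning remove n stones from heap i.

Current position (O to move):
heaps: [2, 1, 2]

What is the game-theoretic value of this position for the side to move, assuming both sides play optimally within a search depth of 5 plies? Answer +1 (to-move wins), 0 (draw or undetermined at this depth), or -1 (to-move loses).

value((2,1,2), O) = +1

[(2,1,2)] O move#1: h0:-1:-1/(1,1,2), h0:-2:-1/(0,1,2), h1:-1:+1/(2,0,2)*, h2:-1:-1/(2,1,1), h2:-2:-1/(2,1,0)
[(2,0,2)] X move#2: h0:-1:-1/(1,0,2)*, h0:-2:-1/(0,0,2), h2:-1:-1/(2,0,1), h2:-2:-1/(2,0,0)
[(1,0,2)] O move#3: h0:-1:-1/(0,0,2), h2:-1:+1/(1,0,1)*, h2:-2:-1/(1,0,0)
[(1,0,1)] X move#4: h0:-1:-1/(0,0,1)*, h2:-1:-1/(1,0,0)
[(0,0,1)] O move#5: h2:-1:+1/(0,0,0)*
[(0,0,0)] end (terminal -1, X#6); searched (2,1,2) to 5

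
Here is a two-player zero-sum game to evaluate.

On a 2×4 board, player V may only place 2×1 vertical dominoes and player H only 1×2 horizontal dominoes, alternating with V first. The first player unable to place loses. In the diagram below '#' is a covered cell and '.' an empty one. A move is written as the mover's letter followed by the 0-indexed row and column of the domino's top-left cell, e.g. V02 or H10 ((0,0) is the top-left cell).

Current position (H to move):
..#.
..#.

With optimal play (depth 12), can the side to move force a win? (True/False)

p1 H@[..#./..#.]: H00[###./..#.]+1* H10[..#./###.]+1
p2 V@[###./..#.]: V03[####/..##]-1*
p3 H@[####/..##]: H10[####/####]+1*
p4 V@[####/####] terminal -1; root [..#./..#.] d12

H winning at [..#./..#.]: True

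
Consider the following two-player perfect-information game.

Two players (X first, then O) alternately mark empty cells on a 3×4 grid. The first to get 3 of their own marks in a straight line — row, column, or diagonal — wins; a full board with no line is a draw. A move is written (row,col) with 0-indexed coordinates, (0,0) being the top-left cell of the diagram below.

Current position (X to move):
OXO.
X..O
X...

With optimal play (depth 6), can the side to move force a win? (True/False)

p1 X@[OXO./X..O/X...]: (0,3)[OXOX/X..O/X...]-1 (1,1)[OXO./XX.O/X...]+1* (1,2)[OXO./X.XO/X...]+1 (2,1)[OXO./X..O/XX..]+1 (2,2)[OXO./X..O/X.X.]+1 (2,3)[OXO./X..O/X..X]-1
p2 O@[OXO./XX.O/X...]: (0,3)[OXOO/XX.O/X...]-1* (1,2)[OXO./XXOO/X...]-1 (2,1)[OXO./XX.O/XO..]-1 (2,2)[OXO./XX.O/X.O.]-1 (2,3)[OXO./XX.O/X..O]-1
p3 X@[OXOO/XX.O/X...]: (1,2)[OXOO/XXXO/X...]+1* (2,1)[OXOO/XX.O/XX..]+1 (2,2)[OXOO/XX.O/X.X.]-1 (2,3)[OXOO/XX.O/X..X]+1
p4 O@[OXOO/XXXO/X...] terminal -1; root [OXO./X..O/X...] d6

X winning at [OXO./X..O/X...]: True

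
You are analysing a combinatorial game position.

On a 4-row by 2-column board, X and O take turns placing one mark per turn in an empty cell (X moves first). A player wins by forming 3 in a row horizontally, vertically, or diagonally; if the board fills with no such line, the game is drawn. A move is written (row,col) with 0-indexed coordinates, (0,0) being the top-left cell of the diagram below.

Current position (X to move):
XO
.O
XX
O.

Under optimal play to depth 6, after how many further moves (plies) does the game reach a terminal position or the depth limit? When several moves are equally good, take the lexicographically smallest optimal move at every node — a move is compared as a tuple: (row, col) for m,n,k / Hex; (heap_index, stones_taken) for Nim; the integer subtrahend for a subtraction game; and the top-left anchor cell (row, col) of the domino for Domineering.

ply 1, X at XO/.O/XX/O. | (1,0)=+1→XO/XO/XX/O.*; (3,1)=+0→XO/.O/XX/OX
ply 2: XO/XO/XX/O. is terminal -1 (O); from XO/.O/XX/O. depth 6

PV length from [XO/.O/XX/O.]: 1 ply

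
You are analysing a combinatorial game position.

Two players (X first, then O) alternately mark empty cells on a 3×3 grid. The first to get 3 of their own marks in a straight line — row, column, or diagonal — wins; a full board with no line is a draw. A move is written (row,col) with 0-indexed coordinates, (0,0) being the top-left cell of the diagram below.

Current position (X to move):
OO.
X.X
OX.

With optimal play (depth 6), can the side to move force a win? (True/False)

ply 1, X at OO./X.X/OX. | (0,2)=+1→OOX/X.X/OX.*; (1,1)=+1→OO./XXX/OX.; (2,2)=-1→OO./X.X/OXX
ply 2, O at OOX/X.X/OX. | (1,1)=-1→OOX/XOX/OX.*; (2,2)=-1→OOX/X.X/OXO
ply 3, X at OOX/XOX/OX. | (2,2)=+1→OOX/XOX/OXX*
ply 4: OOX/XOX/OXX is terminal -1 (O); from OO./X.X/OX. depth 6

X winning at [OO./X.X/OX.]: True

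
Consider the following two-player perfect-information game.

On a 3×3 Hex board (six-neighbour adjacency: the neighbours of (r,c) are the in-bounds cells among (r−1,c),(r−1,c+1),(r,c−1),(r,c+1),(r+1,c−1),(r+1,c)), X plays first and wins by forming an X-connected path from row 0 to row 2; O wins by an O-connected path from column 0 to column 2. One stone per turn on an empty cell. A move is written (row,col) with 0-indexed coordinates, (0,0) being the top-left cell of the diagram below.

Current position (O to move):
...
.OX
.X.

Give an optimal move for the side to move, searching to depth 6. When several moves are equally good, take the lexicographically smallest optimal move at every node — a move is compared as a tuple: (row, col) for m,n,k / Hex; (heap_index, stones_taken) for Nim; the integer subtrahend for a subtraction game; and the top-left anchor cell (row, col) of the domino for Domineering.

ply 1, O at .../.OX/.X. | (0,0)=-1→O../.OX/.X.; (0,1)=-1→.O./.OX/.X.; (0,2)=+1→..O/.OX/.X.*; (1,0)=-1→.../OOX/.X.; (2,0)=-1→.../.OX/OX.; (2,2)=-1→.../.OX/.XO
ply 2, X at ..O/.OX/.X. | (0,0)=-1→X.O/.OX/.X.*; (0,1)=-1→.XO/.OX/.X.; (1,0)=-1→..O/XOX/.X.; (2,0)=-1→..O/.OX/XX.; (2,2)=-1→..O/.OX/.XX
ply 3, O at X.O/.OX/.X. | (0,1)=+1→XOO/.OX/.X.*; (1,0)=+1→X.O/OOX/.X.; (2,0)=+1→X.O/.OX/OX.; (2,2)=+1→X.O/.OX/.XO
ply 4, X at XOO/.OX/.X. | (1,0)=-1→XOO/XOX/.X.*; (2,0)=-1→XOO/.OX/XX.; (2,2)=-1→XOO/.OX/.XX
ply 5, O at XOO/XOX/.X. | (2,0)=+1→XOO/XOX/OX.*; (2,2)=-1→XOO/XOX/.XO
ply 6: XOO/XOX/OX. is terminal -1 (X); from .../.OX/.X. depth 6

O's best at [.../.OX/.X.]: (0,2)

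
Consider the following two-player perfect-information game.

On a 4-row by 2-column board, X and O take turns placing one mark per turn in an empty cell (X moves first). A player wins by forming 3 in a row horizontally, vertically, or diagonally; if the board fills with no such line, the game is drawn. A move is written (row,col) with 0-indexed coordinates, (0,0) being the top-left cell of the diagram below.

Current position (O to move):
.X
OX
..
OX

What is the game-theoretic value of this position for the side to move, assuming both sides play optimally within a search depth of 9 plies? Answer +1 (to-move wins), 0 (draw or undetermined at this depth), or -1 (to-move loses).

value(.X/OX/../OX, O) = +1

[.X/OX/../OX] O move#1: (0,0):-1/OX/OX/../OX, (2,0):+1/.X/OX/O./OX*, (2,1):+0/.X/OX/.O/OX
[.X/OX/O./OX] end (terminal -1, X#2); searched .X/OX/../OX to 9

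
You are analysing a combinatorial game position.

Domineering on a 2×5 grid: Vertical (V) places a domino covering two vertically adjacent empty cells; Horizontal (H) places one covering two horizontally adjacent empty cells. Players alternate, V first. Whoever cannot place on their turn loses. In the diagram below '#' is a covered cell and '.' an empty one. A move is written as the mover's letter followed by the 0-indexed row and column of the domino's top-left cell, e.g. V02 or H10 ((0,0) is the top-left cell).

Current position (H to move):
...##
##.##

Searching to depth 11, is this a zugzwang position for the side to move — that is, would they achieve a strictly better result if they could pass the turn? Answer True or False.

p1 H@[...##/##.##]: H00[##.##/##.##]-1 H01[.####/##.##]+1*
p2 V@[.####/##.##] terminal -1; root [...##/##.##] d11
pass branch (V moves first from the same position):
  | p1 V@[...##/##.##]: V02[..###/#####]-1*
  | p2 H@[..###/#####]: H00[#####/#####]+1*
  | p3 V@[#####/#####] terminal -1; root [...##/##.##] d11
H moving scores +1; H passing scores +1

zugzwang(...##/##.##, H) = False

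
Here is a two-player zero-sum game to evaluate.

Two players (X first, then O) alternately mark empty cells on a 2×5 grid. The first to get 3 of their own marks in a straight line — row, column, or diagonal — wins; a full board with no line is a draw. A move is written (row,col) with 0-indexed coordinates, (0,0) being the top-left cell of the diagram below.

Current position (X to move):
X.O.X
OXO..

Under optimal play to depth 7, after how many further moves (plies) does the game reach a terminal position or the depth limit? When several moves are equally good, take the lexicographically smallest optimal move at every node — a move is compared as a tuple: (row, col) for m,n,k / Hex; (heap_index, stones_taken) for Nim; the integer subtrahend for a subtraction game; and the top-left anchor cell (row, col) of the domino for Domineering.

PV length from [X.O.X/OXO..]: 4 plies

p1 X@[X.O.X/OXO..]: (0,1)[XXO.X/OXO..]+0* (0,3)[X.OXX/OXO..]+0 (1,3)[X.O.X/OXOX.]+0 (1,4)[X.O.X/OXO.X]+0
p2 O@[XXO.X/OXO..]: (0,3)[XXOOX/OXO..]+0* (1,3)[XXO.X/OXOO.]+0 (1,4)[XXO.X/OXO.O]+0
p3 X@[XXOOX/OXO..]: (1,3)[XXOOX/OXOX.]+0* (1,4)[XXOOX/OXO.X]+0
p4 O@[XXOOX/OXOX.]: (1,4)[XXOOX/OXOXO]+0*
p5 X@[XXOOX/OXOXO] terminal +0; root [X.O.X/OXO..] d7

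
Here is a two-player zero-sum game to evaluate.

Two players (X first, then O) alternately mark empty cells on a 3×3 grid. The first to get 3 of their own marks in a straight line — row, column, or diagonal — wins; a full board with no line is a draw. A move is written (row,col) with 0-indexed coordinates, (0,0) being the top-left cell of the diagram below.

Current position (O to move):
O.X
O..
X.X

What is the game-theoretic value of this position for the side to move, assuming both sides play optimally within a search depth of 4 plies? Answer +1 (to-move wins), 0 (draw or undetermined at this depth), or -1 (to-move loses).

[O.X/O../X.X] O move#1: (0,1):-1/OOX/O../X.X*, (1,1):-1/O.X/OO./X.X, (1,2):-1/O.X/O.O/X.X, (2,1):-1/O.X/O../XOX
[OOX/O../X.X] X move#2: (1,1):+1/OOX/OX./X.X*, (1,2):+1/OOX/O.X/X.X, (2,1):+1/OOX/O../XXX
[OOX/OX./X.X] end (terminal -1, O#3); searched O.X/O../X.X to 4

value(O.X/O../X.X, O) = -1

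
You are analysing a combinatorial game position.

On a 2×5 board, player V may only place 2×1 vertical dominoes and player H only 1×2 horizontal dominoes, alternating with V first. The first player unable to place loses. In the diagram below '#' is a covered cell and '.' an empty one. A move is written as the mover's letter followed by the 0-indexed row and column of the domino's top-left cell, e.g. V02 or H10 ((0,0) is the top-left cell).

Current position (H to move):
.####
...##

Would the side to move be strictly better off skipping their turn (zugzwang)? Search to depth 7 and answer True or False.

zugzwang(.####/...##, H) = False

[.####/...##] H move#1: H10:+1/.####/##.##*, H11:-1/.####/.####
[.####/##.##] end (terminal -1, V#2); searched .####/...## to 7
suppose H passes — search the same position with V to move:
pass> [.####/...##] V move#1: V00:-1/#####/#..##*
pass> [#####/#..##] H move#2: H11:+1/#####/#####*
pass> [#####/#####] end (terminal -1, V#3); searched .####/...## to 7
for H: play +1, pass +1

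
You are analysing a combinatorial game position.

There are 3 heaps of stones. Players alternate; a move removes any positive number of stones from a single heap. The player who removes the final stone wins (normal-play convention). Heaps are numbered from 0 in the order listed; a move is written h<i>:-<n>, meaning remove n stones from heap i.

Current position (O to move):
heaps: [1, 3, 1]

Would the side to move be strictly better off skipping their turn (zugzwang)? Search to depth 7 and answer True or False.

zugzwang((1,3,1), O) = False

p1 O@[(1,3,1)]: h0:-1[(0,3,1)]-1 h1:-1[(1,2,1)]-1 h1:-2[(1,1,1)]-1 h1:-3[(1,0,1)]+1* h2:-1[(1,3,0)]-1
p2 X@[(1,0,1)]: h0:-1[(0,0,1)]-1* h2:-1[(1,0,0)]-1
p3 O@[(0,0,1)]: h2:-1[(0,0,0)]+1*
p4 X@[(0,0,0)] terminal -1; root [(1,3,1)] d7
pass branch (X moves first from the same position):
  | p1 X@[(1,3,1)]: h0:-1[(0,3,1)]-1 h1:-1[(1,2,1)]-1 h1:-2[(1,1,1)]-1 h1:-3[(1,0,1)]+1* h2:-1[(1,3,0)]-1
  | p2 O@[(1,0,1)]: h0:-1[(0,0,1)]-1* h2:-1[(1,0,0)]-1
  | p3 X@[(0,0,1)]: h2:-1[(0,0,0)]+1*
  | p4 O@[(0,0,0)] terminal -1; root [(1,3,1)] d7
O moving scores +1; O passing scores -1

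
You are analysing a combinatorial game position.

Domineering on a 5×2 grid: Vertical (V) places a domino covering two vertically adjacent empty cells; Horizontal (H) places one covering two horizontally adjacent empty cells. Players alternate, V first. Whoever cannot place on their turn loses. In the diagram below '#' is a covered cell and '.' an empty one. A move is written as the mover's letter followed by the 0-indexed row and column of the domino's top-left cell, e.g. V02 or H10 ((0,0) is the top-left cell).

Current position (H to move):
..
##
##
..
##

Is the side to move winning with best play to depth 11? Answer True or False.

ply 1, H at ../##/##/../## | H00=+1→##/##/##/../##*; H30=+1→../##/##/##/##
ply 2: ##/##/##/../## is terminal -1 (V); from ../##/##/../## depth 11

H winning at [../##/##/../##]: True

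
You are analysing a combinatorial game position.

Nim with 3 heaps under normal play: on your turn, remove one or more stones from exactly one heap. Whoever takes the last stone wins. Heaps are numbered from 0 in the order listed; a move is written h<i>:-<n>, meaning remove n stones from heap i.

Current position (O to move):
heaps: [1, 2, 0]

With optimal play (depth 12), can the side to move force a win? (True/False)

ply 1, O at (1,2,0) | h0:-1=-1→(0,2,0); h1:-1=+1→(1,1,0)*; h1:-2=-1→(1,0,0)
ply 2, X at (1,1,0) | h0:-1=-1→(0,1,0)*; h1:-1=-1→(1,0,0)
ply 3, O at (0,1,0) | h1:-1=+1→(0,0,0)*
ply 4: (0,0,0) is terminal -1 (X); from (1,2,0) depth 12

O winning at [(1,2,0)]: True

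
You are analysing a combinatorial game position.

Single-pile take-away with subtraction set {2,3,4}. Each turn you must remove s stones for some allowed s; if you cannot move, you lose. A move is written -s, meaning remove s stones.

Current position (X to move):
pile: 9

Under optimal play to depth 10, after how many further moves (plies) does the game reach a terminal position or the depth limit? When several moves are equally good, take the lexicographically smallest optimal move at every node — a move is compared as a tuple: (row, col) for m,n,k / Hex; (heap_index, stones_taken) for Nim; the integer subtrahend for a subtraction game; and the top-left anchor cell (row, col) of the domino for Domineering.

ply 1, X at 9 | -2=+1→7*; -3=+1→6; -4=-1→5
ply 2, O at 7 | -2=-1→5*; -3=-1→4; -4=-1→3
ply 3, X at 5 | -2=-1→3; -3=-1→2; -4=+1→1*
ply 4: 1 is terminal -1 (O); from 9 depth 10

PV length from [9]: 3 plies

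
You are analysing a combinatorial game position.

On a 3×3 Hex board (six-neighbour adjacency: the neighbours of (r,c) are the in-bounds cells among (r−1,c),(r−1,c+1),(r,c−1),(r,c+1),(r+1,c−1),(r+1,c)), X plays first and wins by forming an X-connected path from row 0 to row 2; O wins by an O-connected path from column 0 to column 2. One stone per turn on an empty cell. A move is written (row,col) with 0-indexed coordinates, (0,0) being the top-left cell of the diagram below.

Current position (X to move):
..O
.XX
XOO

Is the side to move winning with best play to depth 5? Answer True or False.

ply 1, X at ..O/.XX/XOO | (0,0)=+1→X.O/.XX/XOO*; (0,1)=+1→.XO/.XX/XOO; (1,0)=+1→..O/XXX/XOO
ply 2, O at X.O/.XX/XOO | (0,1)=-1→XOO/.XX/XOO*; (1,0)=-1→X.O/OXX/XOO
ply 3, X at XOO/.XX/XOO | (1,0)=+1→XOO/XXX/XOO*
ply 4: XOO/XXX/XOO is terminal -1 (O); from ..O/.XX/XOO depth 5

X winning at [..O/.XX/XOO]: True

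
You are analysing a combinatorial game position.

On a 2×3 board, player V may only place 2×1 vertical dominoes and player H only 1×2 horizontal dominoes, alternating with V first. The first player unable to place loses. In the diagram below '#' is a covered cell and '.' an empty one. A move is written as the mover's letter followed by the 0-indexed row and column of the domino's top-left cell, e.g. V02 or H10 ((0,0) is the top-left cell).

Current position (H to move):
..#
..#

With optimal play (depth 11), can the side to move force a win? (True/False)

H winning at [..#/..#]: True

ply 1, H at ..#/..# | H00=+1→###/..#*; H10=+1→..#/###
ply 2: ###/..# is terminal -1 (V); from ..#/..# depth 11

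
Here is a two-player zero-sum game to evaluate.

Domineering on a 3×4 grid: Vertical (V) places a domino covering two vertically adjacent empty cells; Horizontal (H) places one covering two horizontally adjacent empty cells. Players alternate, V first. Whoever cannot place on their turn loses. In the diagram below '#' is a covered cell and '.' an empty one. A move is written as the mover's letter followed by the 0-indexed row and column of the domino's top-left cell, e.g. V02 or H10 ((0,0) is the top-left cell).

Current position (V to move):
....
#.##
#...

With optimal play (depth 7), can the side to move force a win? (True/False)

V winning at [..../#.##/#...]: False

ply 1, V at ..../#.##/#... | V01=-1→.#../####/#...*; V11=-1→..../####/##..
ply 2, H at .#../####/#... | H02=+1→.###/####/#...*; H21=+1→.#../####/###.; H22=+1→.#../####/#.##
ply 3: .###/####/#... is terminal -1 (V); from ..../#.##/#... depth 7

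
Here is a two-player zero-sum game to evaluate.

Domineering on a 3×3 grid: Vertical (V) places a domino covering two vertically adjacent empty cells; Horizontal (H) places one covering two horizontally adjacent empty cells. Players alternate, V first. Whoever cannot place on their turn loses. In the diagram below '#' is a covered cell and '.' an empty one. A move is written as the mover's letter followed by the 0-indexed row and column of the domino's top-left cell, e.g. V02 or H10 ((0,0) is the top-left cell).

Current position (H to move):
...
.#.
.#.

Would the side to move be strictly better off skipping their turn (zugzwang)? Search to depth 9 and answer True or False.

zugzwang(.../.#./.#., H) = False

[.../.#./.#.] H move#1: H00:-1/##./.#./.#.*, H01:-1/.##/.#./.#.
[##./.#./.#.] V move#2: V02:+1/###/.##/.#.*, V10:+1/##./##./##., V12:+1/##./.##/.##
[###/.##/.#.] end (terminal -1, H#3); searched .../.#./.#. to 9
if H skipped the turn, V would face:
~ [.../.#./.#.] V move#1: V00:+1/#../##./.#.*, V02:+1/..#/.##/.#., V10:+1/.../##./##., V12:+1/.../.##/.##
~ [#../##./.#.] H move#2: H01:-1/###/##./.#.*
~ [###/##./.#.] V move#3: V12:+1/###/###/.##*
~ [###/###/.##] end (terminal -1, H#4); searched .../.#./.#. to 9
compare (H): move=-1 vs pass=-1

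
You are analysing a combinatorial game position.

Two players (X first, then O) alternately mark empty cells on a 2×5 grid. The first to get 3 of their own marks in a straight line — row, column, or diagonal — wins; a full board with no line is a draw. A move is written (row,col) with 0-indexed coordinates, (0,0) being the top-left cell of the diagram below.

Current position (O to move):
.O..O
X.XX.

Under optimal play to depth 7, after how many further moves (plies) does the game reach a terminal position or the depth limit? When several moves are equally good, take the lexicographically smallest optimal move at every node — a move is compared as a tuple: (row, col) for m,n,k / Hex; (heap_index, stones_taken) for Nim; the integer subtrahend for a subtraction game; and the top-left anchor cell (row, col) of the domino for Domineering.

[.O..O/X.XX.] O move#1: (0,0):-1/OO..O/X.XX.*, (0,2):-1/.OO.O/X.XX., (0,3):-1/.O.OO/X.XX., (1,1):-1/.O..O/XOXX., (1,4):-1/.O..O/X.XXO
[OO..O/X.XX.] X move#2: (0,2):+1/OOX.O/X.XX.*, (0,3):-1/OO.XO/X.XX., (1,1):+1/OO..O/XXXX., (1,4):+1/OO..O/X.XXX
[OOX.O/X.XX.] O move#3: (0,3):-1/OOXOO/X.XX.*, (1,1):-1/OOX.O/XOXX., (1,4):-1/OOX.O/X.XXO
[OOXOO/X.XX.] X move#4: (1,1):+1/OOXOO/XXXX.*, (1,4):+1/OOXOO/X.XXX
[OOXOO/XXXX.] end (terminal -1, O#5); searched .O..O/X.XX. to 7

PV length from [.O..O/X.XX.]: 4 plies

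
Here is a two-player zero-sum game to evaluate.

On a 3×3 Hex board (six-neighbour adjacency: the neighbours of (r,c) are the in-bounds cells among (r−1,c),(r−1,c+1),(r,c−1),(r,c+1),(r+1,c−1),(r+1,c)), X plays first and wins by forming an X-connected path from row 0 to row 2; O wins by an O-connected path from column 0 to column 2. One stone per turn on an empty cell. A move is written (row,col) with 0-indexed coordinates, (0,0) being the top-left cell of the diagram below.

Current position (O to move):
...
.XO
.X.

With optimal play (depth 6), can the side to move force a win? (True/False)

O winning at [.../.XO/.X.]: False

[.../.XO/.X.] O move#1: (0,0):-1/O../.XO/.X.*, (0,1):-1/.O./.XO/.X., (0,2):-1/..O/.XO/.X., (1,0):-1/.../OXO/.X., (2,0):-1/.../.XO/OX., (2,2):-1/.../.XO/.XO
[O../.XO/.X.] X move#2: (0,1):+1/OX./.XO/.X.*, (0,2):+1/O.X/.XO/.X., (1,0):+1/O../XXO/.X., (2,0):+1/O../.XO/XX., (2,2):+1/O../.XO/.XX
[OX./.XO/.X.] end (terminal -1, O#3); searched .../.XO/.X. to 6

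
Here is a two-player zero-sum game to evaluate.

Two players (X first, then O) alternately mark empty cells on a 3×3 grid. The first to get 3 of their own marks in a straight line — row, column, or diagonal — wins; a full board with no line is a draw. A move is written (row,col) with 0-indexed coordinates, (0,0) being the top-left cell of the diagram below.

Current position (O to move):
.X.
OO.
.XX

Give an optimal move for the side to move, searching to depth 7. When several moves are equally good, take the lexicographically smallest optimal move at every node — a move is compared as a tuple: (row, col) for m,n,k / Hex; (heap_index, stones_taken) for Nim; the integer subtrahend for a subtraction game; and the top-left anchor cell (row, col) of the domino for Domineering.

O's best at [.X./OO./.XX]: (1,2)

ply 1, O at .X./OO./.XX | (0,0)=-1→OX./OO./.XX; (0,2)=-1→.XO/OO./.XX; (1,2)=+1→.X./OOO/.XX*; (2,0)=+1→.X./OO./OXX
ply 2: .X./OOO/.XX is terminal -1 (X); from .X./OO./.XX depth 7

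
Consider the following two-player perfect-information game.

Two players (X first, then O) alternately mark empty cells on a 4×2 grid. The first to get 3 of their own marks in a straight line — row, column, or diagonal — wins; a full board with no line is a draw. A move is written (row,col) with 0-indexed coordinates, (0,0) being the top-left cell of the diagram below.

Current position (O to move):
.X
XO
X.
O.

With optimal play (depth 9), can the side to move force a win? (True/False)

O winning at [.X/XO/X./O.]: False

p1 O@[.X/XO/X./O.]: (0,0)[OX/XO/X./O.]+0* (2,1)[.X/XO/XO/O.]-1 (3,1)[.X/XO/X./OO]-1
p2 X@[OX/XO/X./O.]: (2,1)[OX/XO/XX/O.]+0* (3,1)[OX/XO/X./OX]+0
p3 O@[OX/XO/XX/O.]: (3,1)[OX/XO/XX/OO]+0*
p4 X@[OX/XO/XX/OO] terminal +0; root [.X/XO/X./O.] d9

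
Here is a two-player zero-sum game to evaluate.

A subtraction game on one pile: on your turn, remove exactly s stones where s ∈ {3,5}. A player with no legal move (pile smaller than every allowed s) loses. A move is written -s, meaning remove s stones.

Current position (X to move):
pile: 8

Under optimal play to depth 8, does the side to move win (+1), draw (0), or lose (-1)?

value(8, X) = -1

ply 1, X at 8 | -3=-1→5*; -5=-1→3
ply 2, O at 5 | -3=+1→2*; -5=+1→0
ply 3: 2 is terminal -1 (X); from 8 depth 8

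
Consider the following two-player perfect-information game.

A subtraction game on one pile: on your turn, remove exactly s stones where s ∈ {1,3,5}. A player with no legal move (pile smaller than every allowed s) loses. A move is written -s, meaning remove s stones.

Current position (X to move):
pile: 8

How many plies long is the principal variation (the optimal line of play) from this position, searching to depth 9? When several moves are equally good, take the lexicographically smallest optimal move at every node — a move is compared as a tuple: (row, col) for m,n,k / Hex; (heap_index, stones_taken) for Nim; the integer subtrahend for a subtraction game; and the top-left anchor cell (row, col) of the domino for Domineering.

PV length from [8]: 8 plies

ply 1, X at 8 | -1=-1→7*; -3=-1→5; -5=-1→3
ply 2, O at 7 | -1=+1→6*; -3=+1→4; -5=+1→2
ply 3, X at 6 | -1=-1→5*; -3=-1→3; -5=-1→1
ply 4, O at 5 | -1=+1→4*; -3=+1→2; -5=+1→0
ply 5, X at 4 | -1=-1→3*; -3=-1→1
ply 6, O at 3 | -1=+1→2*; -3=+1→0
ply 7, X at 2 | -1=-1→1*
ply 8, O at 1 | -1=+1→0*
ply 9: 0 is terminal -1 (X); from 8 depth 9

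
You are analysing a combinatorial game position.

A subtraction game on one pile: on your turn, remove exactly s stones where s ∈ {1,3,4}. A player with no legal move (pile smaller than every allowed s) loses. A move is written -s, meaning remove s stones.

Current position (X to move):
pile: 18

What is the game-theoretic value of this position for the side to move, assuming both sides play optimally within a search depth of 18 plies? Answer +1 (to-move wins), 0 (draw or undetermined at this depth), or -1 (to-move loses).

ply 1, X at 18 | -1=-1→17; -3=-1→15; -4=+1→14*
ply 2, O at 14 | -1=-1→13*; -3=-1→11; -4=-1→10
ply 3, X at 13 | -1=-1→12; -3=-1→10; -4=+1→9*
ply 4, O at 9 | -1=-1→8*; -3=-1→6; -4=-1→5
ply 5, X at 8 | -1=+1→7*; -3=-1→5; -4=-1→4
ply 6, O at 7 | -1=-1→6*; -3=-1→4; -4=-1→3
ply 7, X at 6 | -1=-1→5; -3=-1→3; -4=+1→2*
ply 8, O at 2 | -1=-1→1*
ply 9, X at 1 | -1=+1→0*
ply 10: 0 is terminal -1 (O); from 18 depth 18

value(18, X) = +1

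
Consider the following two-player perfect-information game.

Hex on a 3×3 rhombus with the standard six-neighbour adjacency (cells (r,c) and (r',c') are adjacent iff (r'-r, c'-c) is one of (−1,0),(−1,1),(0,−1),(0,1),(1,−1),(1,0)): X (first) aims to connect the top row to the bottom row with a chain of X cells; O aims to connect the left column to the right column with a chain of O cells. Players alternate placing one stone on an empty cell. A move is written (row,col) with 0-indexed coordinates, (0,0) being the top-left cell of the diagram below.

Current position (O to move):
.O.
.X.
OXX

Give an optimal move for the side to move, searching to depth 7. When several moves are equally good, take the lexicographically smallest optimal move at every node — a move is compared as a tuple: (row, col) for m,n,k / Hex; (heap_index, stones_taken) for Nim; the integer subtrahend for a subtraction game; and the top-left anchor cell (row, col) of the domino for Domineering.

O's best at [.O./.X./OXX]: (0,2)

[.O./.X./OXX] O move#1: (0,0):-1/OO./.X./OXX, (0,2):+1/.OO/.X./OXX*, (1,0):-1/.O./OX./OXX, (1,2):-1/.O./.XO/OXX
[.OO/.X./OXX] X move#2: (0,0):-1/XOO/.X./OXX*, (1,0):-1/.OO/XX./OXX, (1,2):-1/.OO/.XX/OXX
[XOO/.X./OXX] O move#3: (1,0):+1/XOO/OX./OXX*, (1,2):-1/XOO/.XO/OXX
[XOO/OX./OXX] end (terminal -1, X#4); searched .O./.X./OXX to 7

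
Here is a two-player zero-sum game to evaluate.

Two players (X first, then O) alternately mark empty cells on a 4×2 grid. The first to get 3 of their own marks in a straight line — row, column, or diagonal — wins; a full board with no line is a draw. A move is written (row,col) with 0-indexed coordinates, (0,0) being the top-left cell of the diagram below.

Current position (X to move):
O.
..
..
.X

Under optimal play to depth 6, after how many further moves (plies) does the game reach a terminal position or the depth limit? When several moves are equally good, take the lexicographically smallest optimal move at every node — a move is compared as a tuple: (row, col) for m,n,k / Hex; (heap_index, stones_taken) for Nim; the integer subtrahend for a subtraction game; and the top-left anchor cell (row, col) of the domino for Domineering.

PV length from [O./../../.X]: 6 plies

ply 1, X at O./../../.X | (0,1)=+0→OX/../../.X*; (1,0)=+0→O./X./../.X; (1,1)=+0→O./.X/../.X; (2,0)=+0→O./../X./.X; (2,1)=+0→O./../.X/.X; (3,0)=+0→O./../../XX
ply 2, O at OX/../../.X | (1,0)=+0→OX/O./../.X*; (1,1)=+0→OX/.O/../.X; (2,0)=+0→OX/../O./.X; (2,1)=+0→OX/../.O/.X; (3,0)=+0→OX/../../OX
ply 3, X at OX/O./../.X | (1,1)=-1→OX/OX/../.X; (2,0)=+0→OX/O./X./.X*; (2,1)=-1→OX/O./.X/.X; (3,0)=-1→OX/O./../XX
ply 4, O at OX/O./X./.X | (1,1)=+0→OX/OO/X./.X*; (2,1)=+0→OX/O./XO/.X; (3,0)=+0→OX/O./X./OX
ply 5, X at OX/OO/X./.X | (2,1)=+0→OX/OO/XX/.X*; (3,0)=+0→OX/OO/X./XX
ply 6, O at OX/OO/XX/.X | (3,0)=+0→OX/OO/XX/OX*
ply 7: OX/OO/XX/OX is terminal +0 (X); from O./../../.X depth 6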